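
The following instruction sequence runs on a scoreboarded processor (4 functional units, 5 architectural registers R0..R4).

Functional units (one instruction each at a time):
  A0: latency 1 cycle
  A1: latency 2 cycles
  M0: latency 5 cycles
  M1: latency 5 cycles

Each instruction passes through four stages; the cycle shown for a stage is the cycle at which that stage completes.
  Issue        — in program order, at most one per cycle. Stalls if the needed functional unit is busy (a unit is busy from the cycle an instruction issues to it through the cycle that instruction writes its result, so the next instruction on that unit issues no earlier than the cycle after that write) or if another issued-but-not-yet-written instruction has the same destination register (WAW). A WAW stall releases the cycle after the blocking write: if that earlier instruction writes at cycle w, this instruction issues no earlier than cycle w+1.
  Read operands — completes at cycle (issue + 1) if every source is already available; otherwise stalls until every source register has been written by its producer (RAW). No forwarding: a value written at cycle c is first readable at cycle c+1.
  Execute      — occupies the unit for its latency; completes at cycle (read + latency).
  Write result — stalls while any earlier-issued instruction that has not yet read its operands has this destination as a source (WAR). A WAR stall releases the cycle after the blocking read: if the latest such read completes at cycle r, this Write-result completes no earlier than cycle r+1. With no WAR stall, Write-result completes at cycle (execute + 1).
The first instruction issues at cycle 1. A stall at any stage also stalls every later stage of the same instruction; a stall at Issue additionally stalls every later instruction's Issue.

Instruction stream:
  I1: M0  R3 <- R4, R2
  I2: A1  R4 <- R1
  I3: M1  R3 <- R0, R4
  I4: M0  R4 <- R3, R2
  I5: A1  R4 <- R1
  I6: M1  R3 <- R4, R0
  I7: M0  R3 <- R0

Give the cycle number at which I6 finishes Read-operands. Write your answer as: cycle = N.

1) issue 1, read 2, done 7, write 8
2) issue 2, read 3, done 5, write 6
3) issue 9, read 10, done 15, write 16  <WAW R3: wait I1 write@8>
4) issue 10, read 17, done 22, write 23  <RAW R3: wait I3 write@16>
5) issue 24, read 25, done 27, write 28  <WAW R4: wait I4 write@23>
6) issue 25, read 29, done 34, write 35  <RAW R4: wait I5 write@28>
7) issue 36, read 37, done 42, write 43  <WAW R3: wait I6 write@35>

cycle = 29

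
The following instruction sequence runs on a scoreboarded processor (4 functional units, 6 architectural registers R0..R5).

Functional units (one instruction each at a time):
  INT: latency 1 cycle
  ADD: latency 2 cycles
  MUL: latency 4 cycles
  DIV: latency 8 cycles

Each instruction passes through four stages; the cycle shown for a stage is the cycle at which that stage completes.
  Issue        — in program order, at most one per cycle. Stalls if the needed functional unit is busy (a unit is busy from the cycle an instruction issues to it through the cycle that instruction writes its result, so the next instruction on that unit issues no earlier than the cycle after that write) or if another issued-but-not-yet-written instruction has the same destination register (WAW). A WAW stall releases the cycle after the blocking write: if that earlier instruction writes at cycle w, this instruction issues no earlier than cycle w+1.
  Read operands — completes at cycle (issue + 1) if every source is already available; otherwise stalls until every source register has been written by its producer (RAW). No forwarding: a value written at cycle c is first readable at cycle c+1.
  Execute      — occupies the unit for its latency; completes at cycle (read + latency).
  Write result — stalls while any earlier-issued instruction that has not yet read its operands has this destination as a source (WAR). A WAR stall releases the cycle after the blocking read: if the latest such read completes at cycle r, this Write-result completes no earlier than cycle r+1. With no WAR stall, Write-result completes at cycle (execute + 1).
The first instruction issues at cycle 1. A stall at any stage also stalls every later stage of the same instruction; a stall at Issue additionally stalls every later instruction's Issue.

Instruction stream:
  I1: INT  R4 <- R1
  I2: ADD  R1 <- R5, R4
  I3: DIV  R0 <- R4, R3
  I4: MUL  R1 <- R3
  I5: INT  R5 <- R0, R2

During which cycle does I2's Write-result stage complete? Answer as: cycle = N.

cycle = 8

[I1] 1/2/3/4
[I2] 2/5/7/8  (RAW R4: wait I1 write@4)
[I3] 3/5/13/14  (RAW R4: wait I1 write@4)
[I4] 9/10/14/15  (WAW R1: wait I2 write@8)
[I5] 10/15/16/17  (RAW R0: wait I3 write@14)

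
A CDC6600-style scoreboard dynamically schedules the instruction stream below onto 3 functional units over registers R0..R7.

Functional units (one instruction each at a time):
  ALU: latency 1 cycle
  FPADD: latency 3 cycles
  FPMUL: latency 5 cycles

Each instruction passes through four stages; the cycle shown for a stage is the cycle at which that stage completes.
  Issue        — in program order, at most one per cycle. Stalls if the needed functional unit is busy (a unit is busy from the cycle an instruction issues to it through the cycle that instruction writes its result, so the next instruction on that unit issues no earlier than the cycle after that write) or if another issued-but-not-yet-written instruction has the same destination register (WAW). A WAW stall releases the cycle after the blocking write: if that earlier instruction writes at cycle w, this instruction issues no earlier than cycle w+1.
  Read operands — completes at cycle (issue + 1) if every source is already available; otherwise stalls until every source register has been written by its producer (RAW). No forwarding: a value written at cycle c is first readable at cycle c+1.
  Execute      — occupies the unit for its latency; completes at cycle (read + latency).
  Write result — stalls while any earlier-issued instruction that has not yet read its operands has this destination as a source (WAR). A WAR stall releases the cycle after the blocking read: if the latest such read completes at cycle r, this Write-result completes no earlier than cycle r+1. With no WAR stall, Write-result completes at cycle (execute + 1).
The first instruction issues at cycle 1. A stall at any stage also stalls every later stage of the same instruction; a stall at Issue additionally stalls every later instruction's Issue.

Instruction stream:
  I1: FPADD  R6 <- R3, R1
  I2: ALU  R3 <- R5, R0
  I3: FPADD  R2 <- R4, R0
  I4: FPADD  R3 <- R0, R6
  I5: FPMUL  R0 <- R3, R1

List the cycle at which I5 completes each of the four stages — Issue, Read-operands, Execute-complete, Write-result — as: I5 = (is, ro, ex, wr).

[1] I1 issues→FPADD
[2] I1 reads; I2 issues→ALU
[3] I2 reads
[4] I2 exec-done
[5] I1 exec-done; I2 writes R3
[6] I1 writes R6
[7] I3 issues→FPADD
[8] I3 reads
[11] I3 exec-done
[12] I3 writes R2
[13] I4 issues→FPADD
[14] I4 reads; I5 issues→FPMUL
[17] I4 exec-done
[18] I4 writes R3
[19] I5 reads
[24] I5 exec-done
[25] I5 writes R0

I5 = (14, 19, 24, 25)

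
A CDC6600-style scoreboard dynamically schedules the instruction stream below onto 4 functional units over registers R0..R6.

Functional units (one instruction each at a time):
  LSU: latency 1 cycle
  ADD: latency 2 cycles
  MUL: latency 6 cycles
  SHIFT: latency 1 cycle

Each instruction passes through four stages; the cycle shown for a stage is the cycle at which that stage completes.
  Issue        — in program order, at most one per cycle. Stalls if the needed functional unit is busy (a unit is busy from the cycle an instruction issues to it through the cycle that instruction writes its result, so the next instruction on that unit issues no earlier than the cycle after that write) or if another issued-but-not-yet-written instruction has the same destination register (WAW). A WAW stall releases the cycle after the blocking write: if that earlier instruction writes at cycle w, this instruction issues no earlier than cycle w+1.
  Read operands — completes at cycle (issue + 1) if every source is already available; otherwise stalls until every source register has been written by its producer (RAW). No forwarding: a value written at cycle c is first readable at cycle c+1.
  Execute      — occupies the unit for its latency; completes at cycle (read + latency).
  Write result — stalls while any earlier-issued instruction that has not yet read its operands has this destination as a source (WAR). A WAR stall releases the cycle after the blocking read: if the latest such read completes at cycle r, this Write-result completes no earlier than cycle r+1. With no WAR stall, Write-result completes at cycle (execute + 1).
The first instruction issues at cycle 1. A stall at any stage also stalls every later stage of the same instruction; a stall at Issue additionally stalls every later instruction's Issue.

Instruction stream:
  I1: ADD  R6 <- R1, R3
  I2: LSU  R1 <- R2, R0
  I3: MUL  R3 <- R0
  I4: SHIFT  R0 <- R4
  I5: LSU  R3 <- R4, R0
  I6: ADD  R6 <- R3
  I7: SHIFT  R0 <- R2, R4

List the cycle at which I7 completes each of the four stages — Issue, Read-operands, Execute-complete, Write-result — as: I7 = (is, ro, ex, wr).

I7 = (14, 15, 16, 17)

cycle 1: I1 dispatched to ADD
cycle 2: I1 operands ready; I2 dispatched to LSU
cycle 3: I2 operands ready; I3 dispatched to MUL
cycle 4: I1 complete; I2 complete; I3 operands ready; I4 dispatched to SHIFT
cycle 5: R6←I1; R1←I2; I4 operands ready
cycle 6: I4 complete
cycle 7: R0←I4
cycle 10: I3 complete
cycle 11: R3←I3
cycle 12: I5 dispatched to LSU
cycle 13: I5 operands ready; I6 dispatched to ADD
cycle 14: I5 complete; I7 dispatched to SHIFT
cycle 15: R3←I5; I7 operands ready
cycle 16: I6 operands ready; I7 complete
cycle 17: R0←I7
cycle 18: I6 complete
cycle 19: R6←I6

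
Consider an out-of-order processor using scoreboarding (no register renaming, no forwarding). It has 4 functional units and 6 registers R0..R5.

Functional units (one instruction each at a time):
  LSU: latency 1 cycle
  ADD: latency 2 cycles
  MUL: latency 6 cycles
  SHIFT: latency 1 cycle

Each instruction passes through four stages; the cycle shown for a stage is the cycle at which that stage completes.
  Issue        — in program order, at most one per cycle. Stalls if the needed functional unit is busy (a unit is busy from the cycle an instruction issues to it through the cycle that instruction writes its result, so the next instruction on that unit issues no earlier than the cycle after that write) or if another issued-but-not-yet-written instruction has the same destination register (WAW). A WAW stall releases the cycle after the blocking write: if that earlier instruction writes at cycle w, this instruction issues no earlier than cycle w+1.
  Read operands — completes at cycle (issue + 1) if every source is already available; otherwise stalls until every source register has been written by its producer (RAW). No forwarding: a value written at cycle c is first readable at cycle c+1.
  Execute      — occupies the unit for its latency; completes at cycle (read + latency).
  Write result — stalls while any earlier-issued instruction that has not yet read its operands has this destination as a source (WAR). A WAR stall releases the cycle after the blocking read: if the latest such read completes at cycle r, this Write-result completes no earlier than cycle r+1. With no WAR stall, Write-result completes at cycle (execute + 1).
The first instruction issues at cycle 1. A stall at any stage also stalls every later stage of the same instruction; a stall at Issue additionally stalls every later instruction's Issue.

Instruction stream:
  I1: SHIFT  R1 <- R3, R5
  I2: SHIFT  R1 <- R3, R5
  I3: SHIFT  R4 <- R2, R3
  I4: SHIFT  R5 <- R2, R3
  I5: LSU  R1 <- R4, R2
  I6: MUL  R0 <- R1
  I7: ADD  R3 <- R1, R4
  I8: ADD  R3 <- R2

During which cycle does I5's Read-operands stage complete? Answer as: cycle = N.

  I1 | 1 | 2 | 3 | 4
  I2 | 5 | 6 | 7 | 8   struct: SHIFT busy until I1 writes@4
  I3 | 9 | 10 | 11 | 12   struct: SHIFT busy until I2 writes@8
  I4 | 13 | 14 | 15 | 16   struct: SHIFT busy until I3 writes@12
  I5 | 14 | 15 | 16 | 17
  I6 | 15 | 18 | 24 | 25   RAW R1: wait I5 write@17
  I7 | 16 | 18 | 20 | 21   RAW R1: wait I5 write@17
  I8 | 22 | 23 | 25 | 26   struct: ADD busy until I7 writes@21

cycle = 15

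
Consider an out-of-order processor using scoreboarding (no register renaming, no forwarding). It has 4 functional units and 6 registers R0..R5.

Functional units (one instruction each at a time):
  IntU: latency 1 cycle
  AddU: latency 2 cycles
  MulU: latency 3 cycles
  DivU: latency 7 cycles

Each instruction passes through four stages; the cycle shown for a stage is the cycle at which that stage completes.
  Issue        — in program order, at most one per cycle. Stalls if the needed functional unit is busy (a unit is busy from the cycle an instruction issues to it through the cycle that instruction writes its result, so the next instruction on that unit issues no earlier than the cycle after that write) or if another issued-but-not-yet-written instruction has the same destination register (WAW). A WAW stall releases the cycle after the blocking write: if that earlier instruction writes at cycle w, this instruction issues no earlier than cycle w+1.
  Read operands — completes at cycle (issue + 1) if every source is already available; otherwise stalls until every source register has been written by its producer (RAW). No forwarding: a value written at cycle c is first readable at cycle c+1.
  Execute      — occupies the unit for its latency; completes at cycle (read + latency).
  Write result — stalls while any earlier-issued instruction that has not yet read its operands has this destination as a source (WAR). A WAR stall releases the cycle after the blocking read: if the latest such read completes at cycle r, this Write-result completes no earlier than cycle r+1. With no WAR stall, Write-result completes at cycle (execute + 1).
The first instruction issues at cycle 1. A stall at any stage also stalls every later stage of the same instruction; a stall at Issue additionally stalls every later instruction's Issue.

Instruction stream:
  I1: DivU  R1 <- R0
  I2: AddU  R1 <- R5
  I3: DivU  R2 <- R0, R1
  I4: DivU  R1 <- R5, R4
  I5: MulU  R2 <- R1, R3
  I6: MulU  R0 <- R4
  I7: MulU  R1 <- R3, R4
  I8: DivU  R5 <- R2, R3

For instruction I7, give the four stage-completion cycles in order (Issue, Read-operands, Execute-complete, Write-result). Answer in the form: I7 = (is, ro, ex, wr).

I7 = (46, 47, 50, 51)

cycle 1: I1 issues→DivU
cycle 2: I1 reads
cycle 9: I1 exec-done
cycle 10: I1 writes R1
cycle 11: I2 issues→AddU
cycle 12: I2 reads, I3 issues→DivU
cycle 14: I2 exec-done
cycle 15: I2 writes R1
cycle 16: I3 reads
cycle 23: I3 exec-done
cycle 24: I3 writes R2
cycle 25: I4 issues→DivU
cycle 26: I4 reads, I5 issues→MulU
cycle 33: I4 exec-done
cycle 34: I4 writes R1
cycle 35: I5 reads
cycle 38: I5 exec-done
cycle 39: I5 writes R2
cycle 40: I6 issues→MulU
cycle 41: I6 reads
cycle 44: I6 exec-done
cycle 45: I6 writes R0
cycle 46: I7 issues→MulU
cycle 47: I7 reads, I8 issues→DivU
cycle 48: I8 reads
cycle 50: I7 exec-done
cycle 51: I7 writes R1
cycle 55: I8 exec-done
cycle 56: I8 writes R5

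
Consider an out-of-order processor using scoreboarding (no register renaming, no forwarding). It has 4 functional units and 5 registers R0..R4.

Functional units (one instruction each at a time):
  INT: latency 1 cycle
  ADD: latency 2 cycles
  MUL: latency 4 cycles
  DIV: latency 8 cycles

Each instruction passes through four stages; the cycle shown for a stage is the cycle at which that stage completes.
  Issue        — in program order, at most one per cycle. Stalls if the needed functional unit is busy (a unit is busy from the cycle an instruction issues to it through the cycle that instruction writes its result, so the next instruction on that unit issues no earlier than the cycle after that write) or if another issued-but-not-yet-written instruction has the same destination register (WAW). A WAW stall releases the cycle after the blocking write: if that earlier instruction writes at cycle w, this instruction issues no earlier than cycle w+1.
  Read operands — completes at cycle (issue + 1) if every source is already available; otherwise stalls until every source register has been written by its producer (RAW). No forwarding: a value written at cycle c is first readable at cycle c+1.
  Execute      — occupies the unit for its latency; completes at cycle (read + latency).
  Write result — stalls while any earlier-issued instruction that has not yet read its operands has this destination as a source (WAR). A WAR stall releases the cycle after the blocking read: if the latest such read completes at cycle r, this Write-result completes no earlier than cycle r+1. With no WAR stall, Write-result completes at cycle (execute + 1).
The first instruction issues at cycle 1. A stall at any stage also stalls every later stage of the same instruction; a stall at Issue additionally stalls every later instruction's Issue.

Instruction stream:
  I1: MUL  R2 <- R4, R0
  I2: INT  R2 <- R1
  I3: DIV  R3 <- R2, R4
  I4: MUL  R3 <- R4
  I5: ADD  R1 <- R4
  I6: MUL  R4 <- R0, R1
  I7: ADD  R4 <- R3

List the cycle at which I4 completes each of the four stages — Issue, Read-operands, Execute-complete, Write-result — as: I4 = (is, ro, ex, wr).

[I1] 1/2/6/7
[I2] 8/9/10/11  (WAW R2: wait I1 write@7)
[I3] 9/12/20/21  (RAW R2: wait I2 write@11)
[I4] 22/23/27/28  (WAW R3: wait I3 write@21)
[I5] 23/24/26/27
[I6] 29/30/34/35  (struct: MUL busy until I4 writes@28)
[I7] 36/37/39/40  (WAW R4: wait I6 write@35)

I4 = (22, 23, 27, 28)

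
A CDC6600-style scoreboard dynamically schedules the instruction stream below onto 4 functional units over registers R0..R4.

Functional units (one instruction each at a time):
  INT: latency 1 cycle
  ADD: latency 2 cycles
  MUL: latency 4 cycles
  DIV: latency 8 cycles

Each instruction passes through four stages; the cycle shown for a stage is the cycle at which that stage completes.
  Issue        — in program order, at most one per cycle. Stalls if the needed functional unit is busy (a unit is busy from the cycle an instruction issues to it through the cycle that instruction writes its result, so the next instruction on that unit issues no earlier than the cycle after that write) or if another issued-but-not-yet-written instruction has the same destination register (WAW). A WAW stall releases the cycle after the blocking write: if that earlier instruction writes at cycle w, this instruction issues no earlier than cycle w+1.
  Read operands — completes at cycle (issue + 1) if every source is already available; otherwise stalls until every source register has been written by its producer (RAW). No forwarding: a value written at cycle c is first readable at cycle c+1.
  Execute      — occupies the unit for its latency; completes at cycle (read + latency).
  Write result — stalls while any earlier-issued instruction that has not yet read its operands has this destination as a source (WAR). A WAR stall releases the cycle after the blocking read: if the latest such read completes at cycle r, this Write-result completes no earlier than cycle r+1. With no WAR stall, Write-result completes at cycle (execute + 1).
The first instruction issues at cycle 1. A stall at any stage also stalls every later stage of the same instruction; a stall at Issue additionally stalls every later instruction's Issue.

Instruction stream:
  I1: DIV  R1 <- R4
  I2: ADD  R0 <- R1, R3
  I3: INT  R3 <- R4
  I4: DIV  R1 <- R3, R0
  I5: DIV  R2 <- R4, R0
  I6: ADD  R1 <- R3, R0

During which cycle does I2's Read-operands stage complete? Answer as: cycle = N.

cycle = 12

[I1] 1/2/10/11
[I2] 2/12/14/15  (RAW R1: wait I1 write@11)
[I3] 3/4/5/13  (WAR R3: wait I2 read@12)
[I4] 12/16/24/25  (struct: DIV busy until I1 writes@11; RAW R0: wait I2 write@15)
[I5] 26/27/35/36  (struct: DIV busy until I4 writes@25)
[I6] 27/28/30/31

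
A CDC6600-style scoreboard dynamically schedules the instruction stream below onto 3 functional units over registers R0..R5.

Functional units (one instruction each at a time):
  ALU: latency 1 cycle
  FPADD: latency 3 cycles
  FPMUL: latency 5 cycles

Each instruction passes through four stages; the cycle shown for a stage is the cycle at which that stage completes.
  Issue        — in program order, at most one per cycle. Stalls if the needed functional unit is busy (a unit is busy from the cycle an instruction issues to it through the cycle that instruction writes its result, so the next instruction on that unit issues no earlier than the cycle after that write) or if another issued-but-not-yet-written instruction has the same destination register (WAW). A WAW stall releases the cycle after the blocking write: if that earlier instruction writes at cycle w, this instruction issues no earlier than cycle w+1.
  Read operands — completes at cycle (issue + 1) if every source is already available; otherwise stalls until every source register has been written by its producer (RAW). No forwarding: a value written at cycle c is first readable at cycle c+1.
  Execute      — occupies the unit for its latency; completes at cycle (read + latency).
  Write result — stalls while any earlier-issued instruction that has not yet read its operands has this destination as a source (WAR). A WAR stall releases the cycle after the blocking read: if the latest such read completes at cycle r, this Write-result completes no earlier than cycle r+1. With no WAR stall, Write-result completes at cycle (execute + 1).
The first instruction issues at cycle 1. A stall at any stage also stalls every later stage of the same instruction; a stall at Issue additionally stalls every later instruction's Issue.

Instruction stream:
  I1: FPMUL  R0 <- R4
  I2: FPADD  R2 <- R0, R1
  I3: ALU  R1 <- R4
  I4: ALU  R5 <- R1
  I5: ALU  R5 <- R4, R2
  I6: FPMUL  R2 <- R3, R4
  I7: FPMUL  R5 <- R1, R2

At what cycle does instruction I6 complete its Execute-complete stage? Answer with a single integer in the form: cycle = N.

cycle 1: I1→FPMUL
cycle 2: I1 RO; I2→FPADD
cycle 3: I3→ALU
cycle 4: I3 RO
cycle 5: I3 EX
cycle 7: I1 EX
cycle 8: I1 WR R0
cycle 9: I2 RO
cycle 10: I3 WR R1
cycle 11: I4→ALU
cycle 12: I2 EX; I4 RO
cycle 13: I2 WR R2; I4 EX
cycle 14: I4 WR R5
cycle 15: I5→ALU
cycle 16: I5 RO; I6→FPMUL
cycle 17: I5 EX; I6 RO
cycle 18: I5 WR R5
cycle 22: I6 EX
cycle 23: I6 WR R2
cycle 24: I7→FPMUL
cycle 25: I7 RO
cycle 30: I7 EX
cycle 31: I7 WR R5

cycle = 22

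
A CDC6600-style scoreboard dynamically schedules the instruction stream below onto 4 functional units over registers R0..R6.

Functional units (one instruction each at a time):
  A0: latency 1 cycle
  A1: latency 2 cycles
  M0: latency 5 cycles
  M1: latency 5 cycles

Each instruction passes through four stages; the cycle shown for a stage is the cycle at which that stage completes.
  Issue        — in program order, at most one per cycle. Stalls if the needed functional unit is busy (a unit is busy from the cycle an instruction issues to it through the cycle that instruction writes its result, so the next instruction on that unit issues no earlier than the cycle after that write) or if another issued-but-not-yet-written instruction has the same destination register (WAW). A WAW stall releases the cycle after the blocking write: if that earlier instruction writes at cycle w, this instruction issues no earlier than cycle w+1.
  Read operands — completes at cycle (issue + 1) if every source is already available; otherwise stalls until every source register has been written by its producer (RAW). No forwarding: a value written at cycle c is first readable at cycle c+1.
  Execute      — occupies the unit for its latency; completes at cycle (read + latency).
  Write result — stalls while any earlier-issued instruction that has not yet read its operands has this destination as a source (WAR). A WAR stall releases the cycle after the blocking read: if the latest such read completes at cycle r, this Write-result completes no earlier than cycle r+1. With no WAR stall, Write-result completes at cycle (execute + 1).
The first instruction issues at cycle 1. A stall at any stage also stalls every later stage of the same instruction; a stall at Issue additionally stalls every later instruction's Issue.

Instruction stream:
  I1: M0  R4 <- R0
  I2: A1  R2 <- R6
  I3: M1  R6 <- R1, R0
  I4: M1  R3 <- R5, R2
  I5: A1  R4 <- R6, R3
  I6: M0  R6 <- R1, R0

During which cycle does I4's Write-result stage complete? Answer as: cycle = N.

cycle = 18

I1  is:1  ro:2  ex:7  wr:8
I2  is:2  ro:3  ex:5  wr:6
I3  is:3  ro:4  ex:9  wr:10
I4  is:11  ro:12  ex:17  wr:18  — struct: M1 busy until I3 writes@10
I5  is:12  ro:19  ex:21  wr:22  — RAW R3: wait I4 write@18
I6  is:13  ro:14  ex:19  wr:20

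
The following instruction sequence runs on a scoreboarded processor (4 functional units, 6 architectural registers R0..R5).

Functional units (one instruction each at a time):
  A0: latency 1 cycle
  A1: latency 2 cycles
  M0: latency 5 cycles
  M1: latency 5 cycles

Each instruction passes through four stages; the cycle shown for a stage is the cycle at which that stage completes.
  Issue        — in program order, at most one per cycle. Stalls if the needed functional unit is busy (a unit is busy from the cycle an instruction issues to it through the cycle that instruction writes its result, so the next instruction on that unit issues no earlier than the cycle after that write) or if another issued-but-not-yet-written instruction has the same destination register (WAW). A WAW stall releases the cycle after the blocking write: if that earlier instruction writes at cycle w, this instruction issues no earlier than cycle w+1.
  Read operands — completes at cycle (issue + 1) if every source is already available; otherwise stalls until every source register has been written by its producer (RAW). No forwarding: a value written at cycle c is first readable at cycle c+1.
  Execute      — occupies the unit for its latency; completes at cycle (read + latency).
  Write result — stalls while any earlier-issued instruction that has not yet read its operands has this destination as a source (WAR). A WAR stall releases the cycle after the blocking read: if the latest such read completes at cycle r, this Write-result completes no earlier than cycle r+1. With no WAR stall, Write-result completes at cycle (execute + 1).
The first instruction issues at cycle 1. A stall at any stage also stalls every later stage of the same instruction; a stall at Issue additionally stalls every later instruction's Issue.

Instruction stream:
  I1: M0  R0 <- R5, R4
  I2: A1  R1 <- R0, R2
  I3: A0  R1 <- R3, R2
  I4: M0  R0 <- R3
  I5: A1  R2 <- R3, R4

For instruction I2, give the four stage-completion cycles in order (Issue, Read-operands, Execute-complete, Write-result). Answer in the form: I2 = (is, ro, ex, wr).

I2 = (2, 9, 11, 12)

  I1 | 1 | 2 | 7 | 8
  I2 | 2 | 9 | 11 | 12   RAW R0: wait I1 write@8
  I3 | 13 | 14 | 15 | 16   WAW R1: wait I2 write@12
  I4 | 14 | 15 | 20 | 21
  I5 | 15 | 16 | 18 | 19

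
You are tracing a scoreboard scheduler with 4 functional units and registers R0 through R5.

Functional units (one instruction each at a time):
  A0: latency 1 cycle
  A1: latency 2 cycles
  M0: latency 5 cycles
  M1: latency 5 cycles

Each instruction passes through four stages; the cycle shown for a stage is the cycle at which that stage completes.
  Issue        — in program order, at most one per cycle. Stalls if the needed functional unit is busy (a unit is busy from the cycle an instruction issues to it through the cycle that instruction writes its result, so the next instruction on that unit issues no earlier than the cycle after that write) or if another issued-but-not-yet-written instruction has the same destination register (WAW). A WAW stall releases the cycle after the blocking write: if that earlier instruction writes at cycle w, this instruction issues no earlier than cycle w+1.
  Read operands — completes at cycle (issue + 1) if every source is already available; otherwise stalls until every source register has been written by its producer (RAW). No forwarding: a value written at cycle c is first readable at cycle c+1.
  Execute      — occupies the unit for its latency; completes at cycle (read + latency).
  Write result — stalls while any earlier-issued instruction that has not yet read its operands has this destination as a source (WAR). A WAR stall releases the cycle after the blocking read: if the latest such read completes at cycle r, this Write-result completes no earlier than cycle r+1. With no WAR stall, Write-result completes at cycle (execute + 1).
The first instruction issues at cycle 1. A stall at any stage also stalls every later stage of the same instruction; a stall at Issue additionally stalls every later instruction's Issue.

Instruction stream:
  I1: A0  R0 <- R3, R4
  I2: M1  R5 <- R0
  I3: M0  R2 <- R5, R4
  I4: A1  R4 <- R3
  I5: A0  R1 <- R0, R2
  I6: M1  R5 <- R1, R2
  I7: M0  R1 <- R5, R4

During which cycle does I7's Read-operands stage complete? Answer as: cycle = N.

c1: I1 issues→A0
c2: I1 reads, I2 issues→M1
c3: I1 exec-done, I3 issues→M0
c4: I1 writes R0, I4 issues→A1
c5: I2 reads, I4 reads, I5 issues→A0
c7: I4 exec-done
c10: I2 exec-done
c11: I2 writes R5
c12: I3 reads, I6 issues→M1
c13: I4 writes R4
c17: I3 exec-done
c18: I3 writes R2
c19: I5 reads
c20: I5 exec-done
c21: I5 writes R1
c22: I6 reads, I7 issues→M0
c27: I6 exec-done
c28: I6 writes R5
c29: I7 reads
c34: I7 exec-done
c35: I7 writes R1

cycle = 29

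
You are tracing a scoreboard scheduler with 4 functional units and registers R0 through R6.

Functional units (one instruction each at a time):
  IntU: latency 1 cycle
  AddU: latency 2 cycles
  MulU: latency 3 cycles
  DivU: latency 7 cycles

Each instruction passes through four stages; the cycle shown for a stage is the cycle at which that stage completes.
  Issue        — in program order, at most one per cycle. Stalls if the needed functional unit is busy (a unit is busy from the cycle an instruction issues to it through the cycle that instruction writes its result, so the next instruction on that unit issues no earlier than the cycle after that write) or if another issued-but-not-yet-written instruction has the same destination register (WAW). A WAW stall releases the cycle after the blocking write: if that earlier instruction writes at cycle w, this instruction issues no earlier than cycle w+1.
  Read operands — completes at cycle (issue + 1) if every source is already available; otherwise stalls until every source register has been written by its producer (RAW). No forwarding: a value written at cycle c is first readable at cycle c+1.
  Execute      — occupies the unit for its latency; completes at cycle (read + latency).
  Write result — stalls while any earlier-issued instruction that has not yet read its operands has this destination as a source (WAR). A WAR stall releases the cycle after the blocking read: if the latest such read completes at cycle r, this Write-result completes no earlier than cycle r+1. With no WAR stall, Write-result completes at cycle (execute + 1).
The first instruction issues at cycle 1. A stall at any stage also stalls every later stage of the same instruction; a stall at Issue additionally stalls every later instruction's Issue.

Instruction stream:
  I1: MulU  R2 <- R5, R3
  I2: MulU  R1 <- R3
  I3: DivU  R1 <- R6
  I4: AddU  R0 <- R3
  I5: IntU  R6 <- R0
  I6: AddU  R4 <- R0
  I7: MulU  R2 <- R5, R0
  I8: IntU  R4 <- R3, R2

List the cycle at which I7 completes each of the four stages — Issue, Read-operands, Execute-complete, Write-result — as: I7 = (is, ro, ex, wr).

I1 -> (1, 2, 5, 6)
I2 -> (7, 8, 11, 12)  // struct: MulU busy until I1 writes@6
I3 -> (13, 14, 21, 22)  // WAW R1: wait I2 write@12
I4 -> (14, 15, 17, 18)
I5 -> (15, 19, 20, 21)  // RAW R0: wait I4 write@18
I6 -> (19, 20, 22, 23)  // struct: AddU busy until I4 writes@18
I7 -> (20, 21, 24, 25)
I8 -> (24, 26, 27, 28)  // WAW R4: wait I6 write@23, RAW R2: wait I7 write@25

I7 = (20, 21, 24, 25)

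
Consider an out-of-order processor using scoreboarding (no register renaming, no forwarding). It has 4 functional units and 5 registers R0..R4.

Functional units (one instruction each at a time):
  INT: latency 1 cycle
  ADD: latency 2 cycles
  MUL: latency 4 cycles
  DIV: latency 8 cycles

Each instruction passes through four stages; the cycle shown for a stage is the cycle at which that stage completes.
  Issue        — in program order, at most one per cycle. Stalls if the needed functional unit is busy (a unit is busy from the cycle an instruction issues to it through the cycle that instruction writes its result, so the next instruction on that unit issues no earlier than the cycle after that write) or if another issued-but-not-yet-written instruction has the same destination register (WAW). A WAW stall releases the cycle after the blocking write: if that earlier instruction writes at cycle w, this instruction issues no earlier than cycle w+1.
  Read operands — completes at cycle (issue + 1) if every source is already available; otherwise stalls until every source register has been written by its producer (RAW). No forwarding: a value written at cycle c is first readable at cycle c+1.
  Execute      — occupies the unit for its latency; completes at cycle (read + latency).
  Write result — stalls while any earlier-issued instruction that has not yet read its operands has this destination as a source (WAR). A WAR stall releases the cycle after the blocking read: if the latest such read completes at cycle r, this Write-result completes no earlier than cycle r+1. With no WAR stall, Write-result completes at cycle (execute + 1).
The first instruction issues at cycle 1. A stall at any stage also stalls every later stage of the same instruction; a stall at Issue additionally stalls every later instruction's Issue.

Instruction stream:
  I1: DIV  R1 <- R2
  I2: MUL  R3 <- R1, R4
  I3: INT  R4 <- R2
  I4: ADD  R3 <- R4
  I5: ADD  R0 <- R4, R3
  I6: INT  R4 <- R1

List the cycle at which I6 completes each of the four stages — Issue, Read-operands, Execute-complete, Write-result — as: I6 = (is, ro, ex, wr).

I1  is:1  ro:2  ex:10  wr:11
I2  is:2  ro:12  ex:16  wr:17  — RAW R1: wait I1 write@11
I3  is:3  ro:4  ex:5  wr:13  — WAR R4: wait I2 read@12
I4  is:18  ro:19  ex:21  wr:22  — WAW R3: wait I2 write@17
I5  is:23  ro:24  ex:26  wr:27  — struct: ADD busy until I4 writes@22
I6  is:24  ro:25  ex:26  wr:27

I6 = (24, 25, 26, 27)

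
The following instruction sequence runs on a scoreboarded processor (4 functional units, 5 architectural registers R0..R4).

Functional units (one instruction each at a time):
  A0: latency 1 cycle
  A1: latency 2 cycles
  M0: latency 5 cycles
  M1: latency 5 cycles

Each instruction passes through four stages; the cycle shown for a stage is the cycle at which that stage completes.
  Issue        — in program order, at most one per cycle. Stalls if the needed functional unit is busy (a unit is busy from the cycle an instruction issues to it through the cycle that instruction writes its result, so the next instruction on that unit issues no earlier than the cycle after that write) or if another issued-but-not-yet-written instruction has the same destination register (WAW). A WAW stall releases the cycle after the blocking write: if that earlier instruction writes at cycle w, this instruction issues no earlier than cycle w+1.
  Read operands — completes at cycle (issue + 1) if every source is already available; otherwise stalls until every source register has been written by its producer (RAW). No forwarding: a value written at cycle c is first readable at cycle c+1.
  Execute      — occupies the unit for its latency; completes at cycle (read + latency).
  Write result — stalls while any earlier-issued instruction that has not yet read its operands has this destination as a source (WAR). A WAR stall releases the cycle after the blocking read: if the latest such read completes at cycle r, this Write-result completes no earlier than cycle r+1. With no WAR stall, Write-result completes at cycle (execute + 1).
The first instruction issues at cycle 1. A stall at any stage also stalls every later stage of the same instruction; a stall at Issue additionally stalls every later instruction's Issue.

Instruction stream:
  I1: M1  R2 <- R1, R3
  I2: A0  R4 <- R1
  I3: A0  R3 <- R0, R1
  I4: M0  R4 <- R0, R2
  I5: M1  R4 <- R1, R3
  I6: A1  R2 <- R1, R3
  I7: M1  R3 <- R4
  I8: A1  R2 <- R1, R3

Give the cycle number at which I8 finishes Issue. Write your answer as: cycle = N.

cycle = 25

cycle 1: I1 dispatched to M1
cycle 2: I1 operands ready · I2 dispatched to A0
cycle 3: I2 operands ready
cycle 4: I2 complete
cycle 5: R4←I2
cycle 6: I3 dispatched to A0
cycle 7: I1 complete · I3 operands ready · I4 dispatched to M0
cycle 8: R2←I1 · I3 complete
cycle 9: R3←I3 · I4 operands ready
cycle 14: I4 complete
cycle 15: R4←I4
cycle 16: I5 dispatched to M1
cycle 17: I5 operands ready · I6 dispatched to A1
cycle 18: I6 operands ready
cycle 20: I6 complete
cycle 21: R2←I6
cycle 22: I5 complete
cycle 23: R4←I5
cycle 24: I7 dispatched to M1
cycle 25: I7 operands ready · I8 dispatched to A1
cycle 30: I7 complete
cycle 31: R3←I7
cycle 32: I8 operands ready
cycle 34: I8 complete
cycle 35: R2←I8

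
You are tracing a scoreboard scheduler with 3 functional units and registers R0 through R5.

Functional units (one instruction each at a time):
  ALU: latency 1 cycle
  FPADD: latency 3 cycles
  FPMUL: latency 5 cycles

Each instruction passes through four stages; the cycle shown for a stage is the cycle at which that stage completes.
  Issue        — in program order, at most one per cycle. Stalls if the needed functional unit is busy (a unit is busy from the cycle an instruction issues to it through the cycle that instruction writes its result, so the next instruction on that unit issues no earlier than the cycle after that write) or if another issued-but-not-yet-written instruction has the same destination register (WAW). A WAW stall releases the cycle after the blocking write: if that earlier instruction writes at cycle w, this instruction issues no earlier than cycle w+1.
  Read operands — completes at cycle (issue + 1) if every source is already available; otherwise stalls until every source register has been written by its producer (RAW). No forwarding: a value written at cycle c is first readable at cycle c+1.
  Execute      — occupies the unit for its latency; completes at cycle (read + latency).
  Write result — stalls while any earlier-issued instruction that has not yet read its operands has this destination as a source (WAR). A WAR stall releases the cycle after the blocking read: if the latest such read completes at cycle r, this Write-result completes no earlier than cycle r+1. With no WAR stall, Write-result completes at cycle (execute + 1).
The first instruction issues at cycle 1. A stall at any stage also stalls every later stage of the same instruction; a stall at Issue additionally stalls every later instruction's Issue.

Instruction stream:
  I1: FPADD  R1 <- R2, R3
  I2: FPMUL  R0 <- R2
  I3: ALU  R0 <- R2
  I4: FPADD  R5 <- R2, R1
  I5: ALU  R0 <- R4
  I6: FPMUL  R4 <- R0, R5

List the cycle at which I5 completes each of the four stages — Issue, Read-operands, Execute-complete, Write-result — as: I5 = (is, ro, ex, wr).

I1: IS=1 RO=2 EX=5 WR=6
I2: IS=2 RO=3 EX=8 WR=9
I3: IS=10 RO=11 EX=12 WR=13  [WAW R0: wait I2 write@9]
I4: IS=11 RO=12 EX=15 WR=16
I5: IS=14 RO=15 EX=16 WR=17  [struct: ALU busy until I3 writes@13]
I6: IS=15 RO=18 EX=23 WR=24  [RAW R0: wait I5 write@17]

I5 = (14, 15, 16, 17)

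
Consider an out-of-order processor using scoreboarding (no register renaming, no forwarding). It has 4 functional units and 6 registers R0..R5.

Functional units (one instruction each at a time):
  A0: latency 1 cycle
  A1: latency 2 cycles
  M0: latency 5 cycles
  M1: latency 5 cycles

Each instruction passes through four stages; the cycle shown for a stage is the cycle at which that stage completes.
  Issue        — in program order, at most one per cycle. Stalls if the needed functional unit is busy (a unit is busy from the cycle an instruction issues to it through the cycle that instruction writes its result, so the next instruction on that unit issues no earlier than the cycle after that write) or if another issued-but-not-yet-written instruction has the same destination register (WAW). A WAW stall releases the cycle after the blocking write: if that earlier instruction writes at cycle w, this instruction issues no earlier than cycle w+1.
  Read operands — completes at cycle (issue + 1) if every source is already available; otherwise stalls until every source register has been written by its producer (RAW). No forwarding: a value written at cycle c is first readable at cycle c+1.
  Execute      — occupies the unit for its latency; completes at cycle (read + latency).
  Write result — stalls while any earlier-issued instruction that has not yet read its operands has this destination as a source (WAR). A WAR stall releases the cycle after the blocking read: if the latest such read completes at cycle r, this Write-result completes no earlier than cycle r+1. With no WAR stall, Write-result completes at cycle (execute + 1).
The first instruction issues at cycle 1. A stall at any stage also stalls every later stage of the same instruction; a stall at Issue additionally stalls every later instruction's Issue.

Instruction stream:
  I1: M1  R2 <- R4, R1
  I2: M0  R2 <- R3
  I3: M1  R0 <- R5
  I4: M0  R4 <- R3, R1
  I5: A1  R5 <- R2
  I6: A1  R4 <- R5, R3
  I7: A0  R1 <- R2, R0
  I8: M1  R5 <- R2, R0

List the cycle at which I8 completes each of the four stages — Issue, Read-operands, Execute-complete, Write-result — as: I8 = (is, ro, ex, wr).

c1: issue I1 (M1)
c2: I1 read-ops
c7: I1 finished on M1
c8: I1→R2
c9: issue I2 (M0)
c10: I2 read-ops · issue I3 (M1)
c11: I3 read-ops
c15: I2 finished on M0
c16: I2→R2 · I3 finished on M1
c17: I3→R0 · issue I4 (M0)
c18: I4 read-ops · issue I5 (A1)
c19: I5 read-ops
c21: I5 finished on A1
c22: I5→R5
c23: I4 finished on M0
c24: I4→R4
c25: issue I6 (A1)
c26: I6 read-ops · issue I7 (A0)
c27: I7 read-ops · issue I8 (M1)
c28: I6 finished on A1 · I7 finished on A0 · I8 read-ops
c29: I6→R4 · I7→R1
c33: I8 finished on M1
c34: I8→R5

I8 = (27, 28, 33, 34)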